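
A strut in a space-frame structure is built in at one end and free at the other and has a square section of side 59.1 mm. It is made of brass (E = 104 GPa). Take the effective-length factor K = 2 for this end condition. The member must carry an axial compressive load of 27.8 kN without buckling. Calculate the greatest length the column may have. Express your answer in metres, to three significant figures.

I = a⁴/12 = 59.1⁴/12 = 1.017×10^6 mm⁴
I = 1.017×10^-6 m⁴
At the buckling limit P_cr = P = 2.780×10^4 N
From P_cr = π²EI/(K·L)²:  L = (1/K)·√(π²EI/P_cr) = (1/2)·√(π²×1.04×10^11×1.017×10^-6/2.780×10^4)
L = 3.06 m

L_max ≈ 3.06 m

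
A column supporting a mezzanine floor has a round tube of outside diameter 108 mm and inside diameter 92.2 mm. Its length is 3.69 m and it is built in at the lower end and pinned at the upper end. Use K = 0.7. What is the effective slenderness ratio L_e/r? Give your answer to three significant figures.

d_o = 108 mm, d_i = 92.2 mm
I = π(d_o⁴ − d_i⁴)/64 = π(108⁴ − 92.20⁴)/64 = 3.131×10^6 mm⁴
A = 2.484×10^3 mm²;  r_min = √(I/A) = √(3.131×10^6/2.484×10^3) = 35.50 mm
L_e = K·L = 0.7 × 3.69 m = 2.583 m = 2583.0 mm
λ = L_e / r_min = 2583.0 / 35.50 = 72.8

λ ≈ 72.8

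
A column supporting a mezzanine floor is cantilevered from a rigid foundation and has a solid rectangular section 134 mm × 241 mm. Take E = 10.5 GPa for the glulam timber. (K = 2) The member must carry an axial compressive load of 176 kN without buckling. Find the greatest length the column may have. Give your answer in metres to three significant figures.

L_max ≈ 2.67 m

Buckling occurs about the weak axis: I_min = h·b³/12 with b = 134 mm (the shorter side).
I_min = 241×134³/12 = 4.832×10^7 mm⁴
I = 4.832×10^-5 m⁴
At the buckling limit P_cr = P = 1.760×10^5 N
From P_cr = π²EI/(K·L)²:  L = (1/K)·√(π²EI/P_cr) = (1/2)·√(π²×1.05×10^10×4.832×10^-5/1.760×10^5)
L = 2.67 m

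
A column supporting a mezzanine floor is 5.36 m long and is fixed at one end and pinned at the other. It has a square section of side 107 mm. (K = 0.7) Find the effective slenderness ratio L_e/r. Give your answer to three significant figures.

For a square r = a/√12 = 107/√12 = 30.89 mm
L_e = K·L = 0.7 × 5.36 m = 3.752 m = 3752.0 mm
λ = L_e / r_min = 3752.0 / 30.89 = 121

λ ≈ 121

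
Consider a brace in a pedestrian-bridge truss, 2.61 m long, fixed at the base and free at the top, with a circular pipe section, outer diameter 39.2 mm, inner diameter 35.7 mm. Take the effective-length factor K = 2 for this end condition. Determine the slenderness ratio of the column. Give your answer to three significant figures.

d_o = 39.2 mm, d_i = 35.7 mm
I = π(d_o⁴ − d_i⁴)/64 = π(39.2⁴ − 35.70⁴)/64 = 3.617×10^4 mm⁴
A = 205.9 mm²;  r_min = √(I/A) = √(3.617×10^4/205.9) = 13.26 mm
L_e = K·L = 2 × 2.61 m = 5.220 m = 5220.0 mm
λ = L_e / r_min = 5220.0 / 13.26 = 394

λ ≈ 394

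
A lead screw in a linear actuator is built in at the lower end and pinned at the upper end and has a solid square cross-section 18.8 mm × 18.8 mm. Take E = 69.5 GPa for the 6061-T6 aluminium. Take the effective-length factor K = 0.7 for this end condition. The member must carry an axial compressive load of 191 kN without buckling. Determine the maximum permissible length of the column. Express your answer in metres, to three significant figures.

L_max ≈ 0.276 m

I = a⁴/12 = 18.8⁴/12 = 1.041×10^4 mm⁴
I = 1.041×10^-8 m⁴
At the buckling limit P_cr = P = 1.910×10^5 N
From P_cr = π²EI/(K·L)²:  L = (1/K)·√(π²EI/P_cr) = (1/0.7)·√(π²×6.95×10^10×1.041×10^-8/1.910×10^5)
L = 0.276 m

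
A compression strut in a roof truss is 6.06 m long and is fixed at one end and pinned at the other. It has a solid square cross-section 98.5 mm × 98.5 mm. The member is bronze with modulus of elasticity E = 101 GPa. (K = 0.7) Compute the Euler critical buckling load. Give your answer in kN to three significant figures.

P_cr ≈ 435 kN

I = a⁴/12 = 98.5⁴/12 = 7.844×10^6 mm⁴
I = 7.844×10^6 mm⁴ = 7.844×10^-6 m⁴
Effective length L_e = K·L = 0.7 × 6.06 = 4.242 m
P_cr = π²EI / L_e² = π² × 101×10⁹ × 7.844×10^-6 / 4.242² = 4.346×10^5 N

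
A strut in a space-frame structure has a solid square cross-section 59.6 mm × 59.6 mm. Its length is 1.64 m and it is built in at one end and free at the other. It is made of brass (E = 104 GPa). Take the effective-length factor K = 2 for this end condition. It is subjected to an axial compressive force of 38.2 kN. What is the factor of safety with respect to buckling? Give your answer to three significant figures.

n ≈ 2.63

I = a⁴/12 = 59.6⁴/12 = 1.051×10^6 mm⁴
I = 1.051×10^6 mm⁴ = 1.051×10^-6 m⁴
Effective length L_e = K·L = 2 × 1.64 = 3.280 m
P_cr = π²EI / L_e² = π² × 104×10⁹ × 1.051×10^-6 / 3.280² = 1.003×10^5 N
Factor of safety n = P_cr / P = 100.32 / 38.2 = 2.63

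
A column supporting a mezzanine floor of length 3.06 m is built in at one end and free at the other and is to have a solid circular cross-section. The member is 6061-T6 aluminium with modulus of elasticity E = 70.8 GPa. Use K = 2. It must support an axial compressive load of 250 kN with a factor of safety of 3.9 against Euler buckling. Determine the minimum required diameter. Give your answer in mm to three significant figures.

d ≈ 181 mm

Required P_cr = n·P = 3.9 × 250 = 975.0 kN
L_e = K·L = 2 × 3.06 = 6.120 m
Required I = P_cr·L_e²/(π²E) = 9.750×10^5 × 6.120² / (π² × 7.08×10^10) = 5.226×10^-5 m⁴
I_req = 5.226×10^7 mm⁴
Solid circle: I = πd⁴/64  ⇒  d = (64I/π)^(1/4) = (64×5.226×10^7/π)^(1/4) = 181 mm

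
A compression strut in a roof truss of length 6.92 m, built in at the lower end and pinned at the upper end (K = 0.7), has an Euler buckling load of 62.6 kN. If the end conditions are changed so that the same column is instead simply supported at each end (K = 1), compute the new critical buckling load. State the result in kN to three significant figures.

P_cr ∝ 1/K², so P_cr,new = P_cr,old × (K_old/K_new)² = 62.6 × (0.7/1)²
= 62.6 × 0.4900 = 30.7 kN

P_cr ≈ 30.7 kN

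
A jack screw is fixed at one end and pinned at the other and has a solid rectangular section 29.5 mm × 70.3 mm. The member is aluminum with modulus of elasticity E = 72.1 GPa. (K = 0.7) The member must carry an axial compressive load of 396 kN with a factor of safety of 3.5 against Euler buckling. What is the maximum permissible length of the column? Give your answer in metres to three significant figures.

Buckling occurs about the weak axis: I_min = h·b³/12 with b = 29.5 mm (the shorter side).
I_min = 70.3×29.5³/12 = 1.504×10^5 mm⁴
I = 1.504×10^-7 m⁴
Required critical load P_cr = n·P = 3.5 × 396 = 1386 kN = 1.386×10^6 N
From P_cr = π²EI/(K·L)²:  L = (1/K)·√(π²EI/P_cr) = (1/0.7)·√(π²×7.21×10^10×1.504×10^-7/1.386×10^6)
L = 0.397 m

L_max ≈ 0.397 m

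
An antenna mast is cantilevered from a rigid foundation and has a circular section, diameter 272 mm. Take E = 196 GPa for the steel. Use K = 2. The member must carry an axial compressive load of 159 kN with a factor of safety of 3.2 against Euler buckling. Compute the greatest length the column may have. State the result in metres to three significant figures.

I = πd⁴/64 = π×272⁴/64 = 2.687×10^8 mm⁴
I = 2.687×10^-4 m⁴
Required critical load P_cr = n·P = 3.2 × 159 = 508.8 kN = 5.088×10^5 N
From P_cr = π²EI/(K·L)²:  L = (1/K)·√(π²EI/P_cr) = (1/2)·√(π²×1.96×10^11×2.687×10^-4/5.088×10^5)
L = 16.0 m

L_max ≈ 16.0 m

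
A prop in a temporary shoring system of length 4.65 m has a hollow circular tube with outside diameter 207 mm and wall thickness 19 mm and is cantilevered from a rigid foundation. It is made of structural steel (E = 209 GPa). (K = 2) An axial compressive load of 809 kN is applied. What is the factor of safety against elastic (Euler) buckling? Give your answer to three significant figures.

n ≈ 1.48

Inner diameter d_i = 207 − 2×19 = 169.0 mm
I = π(d_o⁴ − d_i⁴)/64 = π(207⁴ − 169.0⁴)/64 = 5.008×10^7 mm⁴
I = 5.008×10^7 mm⁴ = 5.008×10^-5 m⁴
Effective length L_e = K·L = 2 × 4.65 = 9.300 m
P_cr = π²EI / L_e² = π² × 209×10⁹ × 5.008×10^-5 / 9.300² = 1.194×10^6 N
Factor of safety n = P_cr / P = 1194.5 / 809 = 1.48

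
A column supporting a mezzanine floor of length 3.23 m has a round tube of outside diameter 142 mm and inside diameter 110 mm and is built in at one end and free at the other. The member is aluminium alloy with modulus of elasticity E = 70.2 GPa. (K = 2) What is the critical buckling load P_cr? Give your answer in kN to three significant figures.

d_o = 142 mm, d_i = 110 mm
I = π(d_o⁴ − d_i⁴)/64 = π(142⁴ − 110.0⁴)/64 = 1.277×10^7 mm⁴
I = 1.277×10^7 mm⁴ = 1.277×10^-5 m⁴
Effective length L_e = K·L = 2 × 3.23 = 6.460 m
P_cr = π²EI / L_e² = π² × 70.2×10⁹ × 1.277×10^-5 / 6.460² = 2.120×10^5 N

P_cr ≈ 212 kN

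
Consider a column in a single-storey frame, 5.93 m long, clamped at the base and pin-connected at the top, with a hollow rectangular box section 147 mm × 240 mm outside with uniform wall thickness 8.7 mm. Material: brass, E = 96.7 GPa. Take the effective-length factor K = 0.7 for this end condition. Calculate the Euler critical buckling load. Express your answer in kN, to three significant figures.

P_cr ≈ 1280 kN

Inner dimensions: h_i = 240 − 2×8.7 = 222.6 mm, b_i = 147 − 2×8.7 = 129.6 mm
Weak-axis I_min = (h_o·b_o³ − h_i·b_i³)/12 with b_o = 147, b_i = 129.6 mm (shorter outer/inner sides).
I_min = (240×147³ − 222.6×129.6³)/12 = 2.315×10^7 mm⁴
I = 2.315×10^7 mm⁴ = 2.315×10^-5 m⁴
Effective length L_e = K·L = 0.7 × 5.93 = 4.151 m
P_cr = π²EI / L_e² = π² × 96.7×10⁹ × 2.315×10^-5 / 4.151² = 1.282×10^6 N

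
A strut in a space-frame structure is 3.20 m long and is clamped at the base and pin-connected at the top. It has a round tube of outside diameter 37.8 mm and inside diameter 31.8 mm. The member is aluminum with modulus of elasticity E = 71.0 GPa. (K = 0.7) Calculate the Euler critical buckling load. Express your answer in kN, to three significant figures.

P_cr ≈ 6.99 kN

d_o = 37.8 mm, d_i = 31.8 mm
I = π(d_o⁴ − d_i⁴)/64 = π(37.8⁴ − 31.80⁴)/64 = 5.002×10^4 mm⁴
I = 5.002×10^4 mm⁴ = 5.002×10^-8 m⁴
Effective length L_e = K·L = 0.7 × 3.20 = 2.240 m
P_cr = π²EI / L_e² = π² × 71.0×10⁹ × 5.002×10^-8 / 2.240² = 6.985×10^3 N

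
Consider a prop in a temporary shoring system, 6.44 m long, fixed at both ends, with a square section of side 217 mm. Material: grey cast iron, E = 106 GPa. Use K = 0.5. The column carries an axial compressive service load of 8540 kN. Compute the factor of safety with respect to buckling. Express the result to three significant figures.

n ≈ 2.18

I = a⁴/12 = 217⁴/12 = 1.848×10^8 mm⁴
I = 1.848×10^8 mm⁴ = 1.848×10^-4 m⁴
Effective length L_e = K·L = 0.5 × 6.44 = 3.220 m
P_cr = π²EI / L_e² = π² × 106×10⁹ × 1.848×10^-4 / 3.220² = 1.864×10^7 N
Factor of safety n = P_cr / P = 18645 / 8540 = 2.18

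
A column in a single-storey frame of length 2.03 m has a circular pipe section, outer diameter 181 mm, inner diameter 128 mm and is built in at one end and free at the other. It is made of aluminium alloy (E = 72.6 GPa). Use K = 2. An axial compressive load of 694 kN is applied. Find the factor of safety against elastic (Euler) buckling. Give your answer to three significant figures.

n ≈ 2.47

d_o = 181 mm, d_i = 128 mm
I = π(d_o⁴ − d_i⁴)/64 = π(181⁴ − 128.0⁴)/64 = 3.951×10^7 mm⁴
I = 3.951×10^7 mm⁴ = 3.951×10^-5 m⁴
Effective length L_e = K·L = 2 × 2.03 = 4.060 m
P_cr = π²EI / L_e² = π² × 72.6×10⁹ × 3.951×10^-5 / 4.060² = 1.717×10^6 N
Factor of safety n = P_cr / P = 1717.4 / 694 = 2.47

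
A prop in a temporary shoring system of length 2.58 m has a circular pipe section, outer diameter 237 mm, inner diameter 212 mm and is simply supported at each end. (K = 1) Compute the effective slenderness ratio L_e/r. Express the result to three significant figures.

d_o = 237 mm, d_i = 212 mm
I = π(d_o⁴ − d_i⁴)/64 = π(237⁴ − 212.0⁴)/64 = 5.571×10^7 mm⁴
A = 8.816×10^3 mm²;  r_min = √(I/A) = √(5.571×10^7/8.816×10^3) = 79.50 mm
L_e = K·L = 1 × 2.58 m = 2.580 m = 2580.0 mm
λ = L_e / r_min = 2580.0 / 79.50 = 32.5

λ ≈ 32.5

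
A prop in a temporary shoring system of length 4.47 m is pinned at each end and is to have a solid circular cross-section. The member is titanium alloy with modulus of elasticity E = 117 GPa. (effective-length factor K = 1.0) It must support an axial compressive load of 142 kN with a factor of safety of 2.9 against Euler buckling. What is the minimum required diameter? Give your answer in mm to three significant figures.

d ≈ 110 mm

Required P_cr = n·P = 2.9 × 142 = 411.8 kN
L_e = K·L = 1 × 4.47 = 4.470 m
Required I = P_cr·L_e²/(π²E) = 4.118×10^5 × 4.470² / (π² × 1.17×10^11) = 7.126×10^-6 m⁴
I_req = 7.126×10^6 mm⁴
Solid circle: I = πd⁴/64  ⇒  d = (64I/π)^(1/4) = (64×7.126×10^6/π)^(1/4) = 110 mm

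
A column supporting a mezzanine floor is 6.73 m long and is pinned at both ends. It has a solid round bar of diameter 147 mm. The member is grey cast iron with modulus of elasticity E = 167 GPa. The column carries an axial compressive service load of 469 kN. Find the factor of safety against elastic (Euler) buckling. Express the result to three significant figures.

I = πd⁴/64 = π×147⁴/64 = 2.292×10^7 mm⁴
I = 2.292×10^7 mm⁴ = 2.292×10^-5 m⁴
Effective length L_e = K·L = 1 × 6.73 = 6.730 m
P_cr = π²EI / L_e² = π² × 167×10⁹ × 2.292×10^-5 / 6.730² = 8.341×10^5 N
Factor of safety n = P_cr / P = 834.11 / 469 = 1.78

n ≈ 1.78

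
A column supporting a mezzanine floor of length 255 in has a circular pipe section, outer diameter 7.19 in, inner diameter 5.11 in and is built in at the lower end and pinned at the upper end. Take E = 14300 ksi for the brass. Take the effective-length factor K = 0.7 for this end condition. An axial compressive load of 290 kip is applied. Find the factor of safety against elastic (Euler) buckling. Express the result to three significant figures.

d_o = 7.19 in, d_i = 5.11 in
I = π(d_o⁴ − d_i⁴)/64 = π(7.19⁴ − 5.110⁴)/64 = 97.72 in⁴
Effective length L_e = K·L = 0.7 × 255 = 178.5 in
P_cr = π²EI / L_e² = π² × 14300×10³ × 97.72 / 178.5² = 4.328×10^5 lb
Factor of safety n = P_cr / P = 432.84 / 290 = 1.49

n ≈ 1.49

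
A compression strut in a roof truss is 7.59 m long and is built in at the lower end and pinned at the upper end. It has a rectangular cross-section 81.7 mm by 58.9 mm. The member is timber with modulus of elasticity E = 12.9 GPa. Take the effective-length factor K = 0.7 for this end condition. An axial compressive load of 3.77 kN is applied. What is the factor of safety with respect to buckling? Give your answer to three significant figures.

n ≈ 1.66

Buckling occurs about the weak axis: I_min = h·b³/12 with b = 58.9 mm (the shorter side).
I_min = 81.7×58.9³/12 = 1.391×10^6 mm⁴
I = 1.391×10^6 mm⁴ = 1.391×10^-6 m⁴
Effective length L_e = K·L = 0.7 × 7.59 = 5.313 m
P_cr = π²EI / L_e² = π² × 12.9×10⁹ × 1.391×10^-6 / 5.313² = 6.275×10^3 N
Factor of safety n = P_cr / P = 6.2748 / 3.77 = 1.66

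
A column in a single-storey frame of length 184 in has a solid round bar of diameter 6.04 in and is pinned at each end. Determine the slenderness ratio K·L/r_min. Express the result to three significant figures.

For a solid circle r = d/4 = 6.04/4 = 1.510 in
L_e = K·L = 1 × 184 = 184.0 in
λ = L_e / r_min = 184.00 / 1.510 = 122

λ ≈ 122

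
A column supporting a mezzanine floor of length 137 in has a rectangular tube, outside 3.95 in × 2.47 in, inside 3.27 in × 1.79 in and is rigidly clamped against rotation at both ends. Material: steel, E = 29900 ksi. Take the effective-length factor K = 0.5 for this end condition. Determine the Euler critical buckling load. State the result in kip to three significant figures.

Weak-axis I_min = (h_o·b_o³ − h_i·b_i³)/12 with b_o = 2.47, b_i = 1.790 in (shorter outer/inner sides).
I_min = (3.95×2.47³ − 3.270×1.790³)/12 = 3.397 in⁴
Effective length L_e = K·L = 0.5 × 137 = 68.50 in
P_cr = π²EI / L_e² = π² × 29900×10³ × 3.397 / 68.50² = 2.137×10^5 lb

P_cr ≈ 214 kip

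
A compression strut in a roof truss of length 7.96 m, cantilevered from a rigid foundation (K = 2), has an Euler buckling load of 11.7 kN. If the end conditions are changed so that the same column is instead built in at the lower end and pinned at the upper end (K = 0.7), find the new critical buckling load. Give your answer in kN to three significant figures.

P_cr ≈ 95.5 kN

P_cr ∝ 1/K², so P_cr,new = P_cr,old × (K_old/K_new)² = 11.7 × (2/0.7)²
= 11.7 × 8.163 = 95.5 kN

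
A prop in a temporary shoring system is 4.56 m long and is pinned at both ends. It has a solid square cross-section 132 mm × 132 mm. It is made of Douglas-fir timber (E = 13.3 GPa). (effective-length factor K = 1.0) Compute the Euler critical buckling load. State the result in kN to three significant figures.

I = a⁴/12 = 132⁴/12 = 2.530×10^7 mm⁴
I = 2.530×10^7 mm⁴ = 2.530×10^-5 m⁴
Effective length L_e = K·L = 1 × 4.56 = 4.560 m
P_cr = π²EI / L_e² = π² × 13.3×10⁹ × 2.530×10^-5 / 4.560² = 1.597×10^5 N

P_cr ≈ 160 kN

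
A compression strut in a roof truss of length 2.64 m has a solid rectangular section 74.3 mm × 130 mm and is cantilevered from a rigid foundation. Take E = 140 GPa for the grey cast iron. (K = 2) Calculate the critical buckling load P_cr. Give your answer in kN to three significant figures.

Buckling occurs about the weak axis: I_min = h·b³/12 with b = 74.3 mm (the shorter side).
I_min = 130×74.3³/12 = 4.444×10^6 mm⁴
I = 4.444×10^6 mm⁴ = 4.444×10^-6 m⁴
Effective length L_e = K·L = 2 × 2.64 = 5.280 m
P_cr = π²EI / L_e² = π² × 140×10⁹ × 4.444×10^-6 / 5.280² = 2.202×10^5 N

P_cr ≈ 220 kN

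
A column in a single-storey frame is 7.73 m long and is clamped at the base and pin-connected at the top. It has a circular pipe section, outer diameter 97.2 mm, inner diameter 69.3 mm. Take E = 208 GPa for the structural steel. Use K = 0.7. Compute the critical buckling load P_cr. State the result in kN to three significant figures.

P_cr ≈ 228 kN

d_o = 97.2 mm, d_i = 69.3 mm
I = π(d_o⁴ − d_i⁴)/64 = π(97.2⁴ − 69.30⁴)/64 = 3.249×10^6 mm⁴
I = 3.249×10^6 mm⁴ = 3.249×10^-6 m⁴
Effective length L_e = K·L = 0.7 × 7.73 = 5.411 m
P_cr = π²EI / L_e² = π² × 208×10⁹ × 3.249×10^-6 / 5.411² = 2.278×10^5 N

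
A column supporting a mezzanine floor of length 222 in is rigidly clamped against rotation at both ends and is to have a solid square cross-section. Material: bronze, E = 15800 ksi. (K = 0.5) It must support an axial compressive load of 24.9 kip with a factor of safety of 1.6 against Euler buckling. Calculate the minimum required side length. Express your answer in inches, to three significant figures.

a ≈ 2.48 in

Required P_cr = n·P = 1.6 × 24.9 = 39.84 kip
L_e = K·L = 0.5 × 222 = 111.0 in
Required I = P_cr·L_e²/(π²E) = 3.984×10^4 × 111.0² / (π² × 1.58×10^7) = 3.148 in⁴
Solid square: I = a⁴/12  ⇒  a = (12I)^(1/4) = (12×3.148)^(1/4) = 2.48 in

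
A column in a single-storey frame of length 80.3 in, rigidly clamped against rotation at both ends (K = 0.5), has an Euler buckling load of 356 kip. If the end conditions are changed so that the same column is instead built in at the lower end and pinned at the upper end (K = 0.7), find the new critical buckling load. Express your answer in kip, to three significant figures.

P_cr ∝ 1/K², so P_cr,new = P_cr,old × (K_old/K_new)² = 356 × (0.5/0.7)²
= 356 × 0.5102 = 182 kip

P_cr ≈ 182 kip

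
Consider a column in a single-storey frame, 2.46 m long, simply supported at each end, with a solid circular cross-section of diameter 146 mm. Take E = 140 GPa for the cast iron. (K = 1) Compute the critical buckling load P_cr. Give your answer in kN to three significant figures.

I = πd⁴/64 = π×146⁴/64 = 2.230×10^7 mm⁴
I = 2.230×10^7 mm⁴ = 2.230×10^-5 m⁴
Effective length L_e = K·L = 1 × 2.46 = 2.460 m
P_cr = π²EI / L_e² = π² × 140×10⁹ × 2.230×10^-5 / 2.460² = 5.093×10^6 N

P_cr ≈ 5090 kN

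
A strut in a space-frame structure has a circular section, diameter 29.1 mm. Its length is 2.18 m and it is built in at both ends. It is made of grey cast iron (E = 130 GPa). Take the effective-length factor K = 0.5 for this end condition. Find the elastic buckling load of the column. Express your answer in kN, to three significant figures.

I = πd⁴/64 = π×29.1⁴/64 = 3.520×10^4 mm⁴
I = 3.520×10^4 mm⁴ = 3.520×10^-8 m⁴
Effective length L_e = K·L = 0.5 × 2.18 = 1.090 m
P_cr = π²EI / L_e² = π² × 130×10⁹ × 3.520×10^-8 / 1.090² = 3.801×10^4 N

P_cr ≈ 38.0 kN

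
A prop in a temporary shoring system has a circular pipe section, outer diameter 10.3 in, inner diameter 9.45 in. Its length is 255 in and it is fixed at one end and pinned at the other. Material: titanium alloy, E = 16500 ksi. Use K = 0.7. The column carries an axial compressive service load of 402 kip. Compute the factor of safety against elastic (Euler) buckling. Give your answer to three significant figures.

n ≈ 2.05

d_o = 10.3 in, d_i = 9.45 in
I = π(d_o⁴ − d_i⁴)/64 = π(10.3⁴ − 9.450⁴)/64 = 161.0 in⁴
Effective length L_e = K·L = 0.7 × 255 = 178.5 in
P_cr = π²EI / L_e² = π² × 16500×10³ × 161.0 / 178.5² = 8.229×10^5 lb
Factor of safety n = P_cr / P = 822.95 / 402 = 2.05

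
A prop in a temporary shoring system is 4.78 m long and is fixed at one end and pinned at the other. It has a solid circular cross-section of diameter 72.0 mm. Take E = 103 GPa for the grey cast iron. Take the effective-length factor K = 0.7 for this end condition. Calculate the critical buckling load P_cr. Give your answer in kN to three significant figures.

P_cr ≈ 120 kN

I = πd⁴/64 = π×72.0⁴/64 = 1.319×10^6 mm⁴
I = 1.319×10^6 mm⁴ = 1.319×10^-6 m⁴
Effective length L_e = K·L = 0.7 × 4.78 = 3.346 m
P_cr = π²EI / L_e² = π² × 103×10⁹ × 1.319×10^-6 / 3.346² = 1.198×10^5 N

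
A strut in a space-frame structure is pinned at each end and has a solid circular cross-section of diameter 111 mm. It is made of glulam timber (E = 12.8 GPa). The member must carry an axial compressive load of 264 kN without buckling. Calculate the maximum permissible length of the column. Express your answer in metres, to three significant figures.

L_max ≈ 1.89 m

I = πd⁴/64 = π×111⁴/64 = 7.452×10^6 mm⁴
I = 7.452×10^-6 m⁴
At the buckling limit P_cr = P = 2.640×10^5 N
From P_cr = π²EI/(K·L)²:  L = (1/K)·√(π²EI/P_cr) = (1/1)·√(π²×1.28×10^10×7.452×10^-6/2.640×10^5)
L = 1.89 m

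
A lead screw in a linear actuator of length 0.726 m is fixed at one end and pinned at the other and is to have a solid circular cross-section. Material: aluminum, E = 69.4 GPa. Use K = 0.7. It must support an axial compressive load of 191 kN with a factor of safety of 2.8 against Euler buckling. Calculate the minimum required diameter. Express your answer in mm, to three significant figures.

d ≈ 45.0 mm

Required P_cr = n·P = 2.8 × 191 = 534.8 kN
L_e = K·L = 0.7 × 0.726 = 0.5082 m
Required I = P_cr·L_e²/(π²E) = 5.348×10^5 × 0.5082² / (π² × 6.94×10^10) = 2.017×10^-7 m⁴
I_req = 2.017×10^5 mm⁴
Solid circle: I = πd⁴/64  ⇒  d = (64I/π)^(1/4) = (64×2.017×10^5/π)^(1/4) = 45.0 mm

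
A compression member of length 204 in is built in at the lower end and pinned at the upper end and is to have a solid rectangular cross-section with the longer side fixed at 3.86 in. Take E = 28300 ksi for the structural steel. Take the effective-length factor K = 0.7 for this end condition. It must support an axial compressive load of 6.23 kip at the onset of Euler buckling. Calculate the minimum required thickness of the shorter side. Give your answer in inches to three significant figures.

b ≈ 1.12 in

L_e = K·L = 0.7 × 204 = 142.8 in
Required I = P_cr·L_e²/(π²E) = 6.230×10^3 × 142.8² / (π² × 2.83×10^7) = 0.4548 in⁴
Rectangle, weak axis: I_min = h·b³/12 with h = 3.86 in fixed  ⇒  b = (12I/h)^(1/3) = 1.12 in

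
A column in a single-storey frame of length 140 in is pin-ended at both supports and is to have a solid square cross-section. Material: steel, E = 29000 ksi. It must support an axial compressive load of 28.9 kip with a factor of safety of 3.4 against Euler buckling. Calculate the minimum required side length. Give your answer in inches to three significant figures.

Required P_cr = n·P = 3.4 × 28.9 = 98.26 kip
L_e = K·L = 1 × 140 = 140.0 in
Required I = P_cr·L_e²/(π²E) = 9.826×10^4 × 140.0² / (π² × 2.90×10^7) = 6.729 in⁴
Solid square: I = a⁴/12  ⇒  a = (12I)^(1/4) = (12×6.729)^(1/4) = 3.00 in

a ≈ 3.00 in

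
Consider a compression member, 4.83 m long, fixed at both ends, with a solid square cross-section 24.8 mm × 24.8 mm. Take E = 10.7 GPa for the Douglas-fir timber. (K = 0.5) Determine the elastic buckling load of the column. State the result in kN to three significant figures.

P_cr ≈ 0.571 kN

I = a⁴/12 = 24.8⁴/12 = 3.152×10^4 mm⁴
I = 3.152×10^4 mm⁴ = 3.152×10^-8 m⁴
Effective length L_e = K·L = 0.5 × 4.83 = 2.415 m
P_cr = π²EI / L_e² = π² × 10.7×10⁹ × 3.152×10^-8 / 2.415² = 570.8 N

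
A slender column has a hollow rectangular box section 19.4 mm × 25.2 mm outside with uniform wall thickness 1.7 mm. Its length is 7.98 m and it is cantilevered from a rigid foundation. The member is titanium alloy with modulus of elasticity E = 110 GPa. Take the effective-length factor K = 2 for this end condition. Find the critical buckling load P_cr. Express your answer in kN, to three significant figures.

P_cr ≈ 0.0336 kN

Inner dimensions: h_i = 25.2 − 2×1.7 = 21.80 mm, b_i = 19.4 − 2×1.7 = 16.00 mm
Weak-axis I_min = (h_o·b_o³ − h_i·b_i³)/12 with b_o = 19.4, b_i = 16.00 mm (shorter outer/inner sides).
I_min = (25.2×19.4³ − 21.80×16.00³)/12 = 7.892×10^3 mm⁴
I = 7.892×10^3 mm⁴ = 7.892×10^-9 m⁴
Effective length L_e = K·L = 2 × 7.98 = 15.96 m
P_cr = π²EI / L_e² = π² × 110×10⁹ × 7.892×10^-9 / 15.96² = 33.64 N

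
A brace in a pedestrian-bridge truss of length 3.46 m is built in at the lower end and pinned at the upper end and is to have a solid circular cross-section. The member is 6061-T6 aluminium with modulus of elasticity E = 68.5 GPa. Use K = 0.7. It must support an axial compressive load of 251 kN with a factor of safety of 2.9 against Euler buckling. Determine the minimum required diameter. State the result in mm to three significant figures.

d ≈ 107 mm

Required P_cr = n·P = 2.9 × 251 = 727.9 kN
L_e = K·L = 0.7 × 3.46 = 2.422 m
Required I = P_cr·L_e²/(π²E) = 7.279×10^5 × 2.422² / (π² × 6.85×10^10) = 6.316×10^-6 m⁴
I_req = 6.316×10^6 mm⁴
Solid circle: I = πd⁴/64  ⇒  d = (64I/π)^(1/4) = (64×6.316×10^6/π)^(1/4) = 107 mm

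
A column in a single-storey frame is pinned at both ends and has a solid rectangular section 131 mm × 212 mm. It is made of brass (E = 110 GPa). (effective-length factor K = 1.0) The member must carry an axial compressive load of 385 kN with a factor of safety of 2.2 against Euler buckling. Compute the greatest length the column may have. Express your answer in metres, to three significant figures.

Buckling occurs about the weak axis: I_min = h·b³/12 with b = 131 mm (the shorter side).
I_min = 212×131³/12 = 3.972×10^7 mm⁴
I = 3.972×10^-5 m⁴
Required critical load P_cr = n·P = 2.2 × 385 = 847.0 kN = 8.470×10^5 N
From P_cr = π²EI/(K·L)²:  L = (1/K)·√(π²EI/P_cr) = (1/1)·√(π²×1.10×10^11×3.972×10^-5/8.470×10^5)
L = 7.13 m

L_max ≈ 7.13 m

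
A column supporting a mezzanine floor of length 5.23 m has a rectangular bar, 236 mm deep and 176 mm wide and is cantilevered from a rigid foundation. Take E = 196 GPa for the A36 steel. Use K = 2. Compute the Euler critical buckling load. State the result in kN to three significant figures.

P_cr ≈ 1900 kN

Buckling occurs about the weak axis: I_min = h·b³/12 with b = 176 mm (the shorter side).
I_min = 236×176³/12 = 1.072×10^8 mm⁴
I = 1.072×10^8 mm⁴ = 1.072×10^-4 m⁴
Effective length L_e = K·L = 2 × 5.23 = 10.46 m
P_cr = π²EI / L_e² = π² × 196×10⁹ × 1.072×10^-4 / 10.46² = 1.896×10^6 N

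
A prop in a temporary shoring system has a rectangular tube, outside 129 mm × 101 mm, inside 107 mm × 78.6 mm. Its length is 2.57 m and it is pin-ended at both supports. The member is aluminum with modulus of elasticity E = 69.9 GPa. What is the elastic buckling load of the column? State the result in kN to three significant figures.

Weak-axis I_min = (h_o·b_o³ − h_i·b_i³)/12 with b_o = 101, b_i = 78.60 mm (shorter outer/inner sides).
I_min = (129×101³ − 107.0×78.60³)/12 = 6.746×10^6 mm⁴
I = 6.746×10^6 mm⁴ = 6.746×10^-6 m⁴
Effective length L_e = K·L = 1 × 2.57 = 2.570 m
P_cr = π²EI / L_e² = π² × 69.9×10⁹ × 6.746×10^-6 / 2.570² = 7.046×10^5 N

P_cr ≈ 705 kN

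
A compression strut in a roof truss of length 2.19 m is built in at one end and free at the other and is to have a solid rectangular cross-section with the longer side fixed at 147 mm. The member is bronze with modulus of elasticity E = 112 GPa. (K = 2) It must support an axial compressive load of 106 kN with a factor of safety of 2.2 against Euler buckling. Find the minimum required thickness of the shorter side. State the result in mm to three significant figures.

b ≈ 69.1 mm

Required P_cr = n·P = 2.2 × 106 = 233.2 kN
L_e = K·L = 2 × 2.19 = 4.380 m
Required I = P_cr·L_e²/(π²E) = 2.332×10^5 × 4.380² / (π² × 1.12×10^11) = 4.047×10^-6 m⁴
I_req = 4.047×10^6 mm⁴
Rectangle, weak axis: I_min = h·b³/12 with h = 147 mm fixed  ⇒  b = (12I/h)^(1/3) = 69.1 mm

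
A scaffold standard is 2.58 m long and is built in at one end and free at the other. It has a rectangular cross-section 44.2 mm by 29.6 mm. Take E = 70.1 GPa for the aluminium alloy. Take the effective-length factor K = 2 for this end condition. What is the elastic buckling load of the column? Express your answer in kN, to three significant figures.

Buckling occurs about the weak axis: I_min = h·b³/12 with b = 29.6 mm (the shorter side).
I_min = 44.2×29.6³/12 = 9.552×10^4 mm⁴
I = 9.552×10^4 mm⁴ = 9.552×10^-8 m⁴
Effective length L_e = K·L = 2 × 2.58 = 5.160 m
P_cr = π²EI / L_e² = π² × 70.1×10⁹ × 9.552×10^-8 / 5.160² = 2.482×10^3 N

P_cr ≈ 2.48 kN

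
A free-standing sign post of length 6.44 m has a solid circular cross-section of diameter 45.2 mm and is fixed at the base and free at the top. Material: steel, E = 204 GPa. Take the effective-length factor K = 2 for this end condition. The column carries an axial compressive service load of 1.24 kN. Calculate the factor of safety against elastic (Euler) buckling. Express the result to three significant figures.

n ≈ 2.01

I = πd⁴/64 = π×45.2⁴/64 = 2.049×10^5 mm⁴
I = 2.049×10^5 mm⁴ = 2.049×10^-7 m⁴
Effective length L_e = K·L = 2 × 6.44 = 12.88 m
P_cr = π²EI / L_e² = π² × 204×10⁹ × 2.049×10^-7 / 12.88² = 2.487×10^3 N
Factor of safety n = P_cr / P = 2.4867 / 1.24 = 2.01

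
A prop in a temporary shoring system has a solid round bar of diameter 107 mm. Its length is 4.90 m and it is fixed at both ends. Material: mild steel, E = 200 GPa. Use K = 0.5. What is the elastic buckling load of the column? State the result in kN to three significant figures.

I = πd⁴/64 = π×107⁴/64 = 6.434×10^6 mm⁴
I = 6.434×10^6 mm⁴ = 6.434×10^-6 m⁴
Effective length L_e = K·L = 0.5 × 4.90 = 2.450 m
P_cr = π²EI / L_e² = π² × 200×10⁹ × 6.434×10^-6 / 2.450² = 2.116×10^6 N

P_cr ≈ 2120 kN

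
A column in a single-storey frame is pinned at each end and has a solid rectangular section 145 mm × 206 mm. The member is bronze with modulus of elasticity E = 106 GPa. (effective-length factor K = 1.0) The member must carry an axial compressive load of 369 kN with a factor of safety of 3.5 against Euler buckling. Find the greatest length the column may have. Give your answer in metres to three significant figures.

L_max ≈ 6.51 m

Buckling occurs about the weak axis: I_min = h·b³/12 with b = 145 mm (the shorter side).
I_min = 206×145³/12 = 5.233×10^7 mm⁴
I = 5.233×10^-5 m⁴
Required critical load P_cr = n·P = 3.5 × 369 = 1292 kN = 1.292×10^6 N
From P_cr = π²EI/(K·L)²:  L = (1/K)·√(π²EI/P_cr) = (1/1)·√(π²×1.06×10^11×5.233×10^-5/1.292×10^6)
L = 6.51 m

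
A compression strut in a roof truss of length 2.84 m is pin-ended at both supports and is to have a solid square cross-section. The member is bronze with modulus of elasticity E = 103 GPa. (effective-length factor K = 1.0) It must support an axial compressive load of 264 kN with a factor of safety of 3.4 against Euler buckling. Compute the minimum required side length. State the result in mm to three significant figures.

a ≈ 96.1 mm

Required P_cr = n·P = 3.4 × 264 = 897.6 kN
L_e = K·L = 1 × 2.84 = 2.840 m
Required I = P_cr·L_e²/(π²E) = 8.976×10^5 × 2.840² / (π² × 1.03×10^11) = 7.122×10^-6 m⁴
I_req = 7.122×10^6 mm⁴
Solid square: I = a⁴/12  ⇒  a = (12I)^(1/4) = (12×7.122×10^6)^(1/4) = 96.1 mm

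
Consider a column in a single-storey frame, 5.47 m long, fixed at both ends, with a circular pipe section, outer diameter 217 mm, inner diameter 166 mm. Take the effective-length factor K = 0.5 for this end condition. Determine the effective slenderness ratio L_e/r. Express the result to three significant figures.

λ ≈ 40.0

d_o = 217 mm, d_i = 166 mm
I = π(d_o⁴ − d_i⁴)/64 = π(217⁴ − 166.0⁴)/64 = 7.157×10^7 mm⁴
A = 1.534×10^4 mm²;  r_min = √(I/A) = √(7.157×10^7/1.534×10^4) = 68.30 mm
L_e = K·L = 0.5 × 5.47 m = 2.735 m = 2735.0 mm
λ = L_e / r_min = 2735.0 / 68.30 = 40.0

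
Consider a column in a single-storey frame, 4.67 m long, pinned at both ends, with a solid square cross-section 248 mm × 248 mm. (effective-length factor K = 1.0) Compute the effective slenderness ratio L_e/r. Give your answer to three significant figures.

λ ≈ 65.2

For a square r = a/√12 = 248/√12 = 71.59 mm
L_e = K·L = 1 × 4.67 m = 4.670 m = 4670.0 mm
λ = L_e / r_min = 4670.0 / 71.59 = 65.2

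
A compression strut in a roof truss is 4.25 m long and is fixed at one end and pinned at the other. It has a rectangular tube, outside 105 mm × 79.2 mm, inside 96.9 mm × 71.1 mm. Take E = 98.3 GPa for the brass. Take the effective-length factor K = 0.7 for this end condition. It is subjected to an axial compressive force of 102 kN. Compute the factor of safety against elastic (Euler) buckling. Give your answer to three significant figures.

Weak-axis I_min = (h_o·b_o³ − h_i·b_i³)/12 with b_o = 79.2, b_i = 71.10 mm (shorter outer/inner sides).
I_min = (105×79.2³ − 96.90×71.10³)/12 = 1.445×10^6 mm⁴
I = 1.445×10^6 mm⁴ = 1.445×10^-6 m⁴
Effective length L_e = K·L = 0.7 × 4.25 = 2.975 m
P_cr = π²EI / L_e² = π² × 98.3×10⁹ × 1.445×10^-6 / 2.975² = 1.584×10^5 N
Factor of safety n = P_cr / P = 158.35 / 102 = 1.55

n ≈ 1.55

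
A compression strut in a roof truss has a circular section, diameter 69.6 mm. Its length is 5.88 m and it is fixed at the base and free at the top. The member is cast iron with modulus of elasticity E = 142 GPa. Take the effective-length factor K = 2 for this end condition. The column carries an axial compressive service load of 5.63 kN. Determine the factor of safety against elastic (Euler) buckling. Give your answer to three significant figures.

I = πd⁴/64 = π×69.6⁴/64 = 1.152×10^6 mm⁴
I = 1.152×10^6 mm⁴ = 1.152×10^-6 m⁴
Effective length L_e = K·L = 2 × 5.88 = 11.76 m
P_cr = π²EI / L_e² = π² × 142×10⁹ × 1.152×10^-6 / 11.76² = 1.167×10^4 N
Factor of safety n = P_cr / P = 11.673 / 5.63 = 2.07

n ≈ 2.07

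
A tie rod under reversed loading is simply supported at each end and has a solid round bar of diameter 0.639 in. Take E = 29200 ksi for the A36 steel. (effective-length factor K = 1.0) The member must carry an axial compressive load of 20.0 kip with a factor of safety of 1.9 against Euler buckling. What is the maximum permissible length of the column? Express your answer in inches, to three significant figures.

L_max ≈ 7.88 in

I = πd⁴/64 = π×0.639⁴/64 = 8.184×10^-3 in⁴
Required critical load P_cr = n·P = 1.9 × 20.0 = 38.00 kip = 3.800×10^4 lb
From P_cr = π²EI/(K·L)²:  L = (1/K)·√(π²EI/P_cr) = (1/1)·√(π²×2.92×10^7×8.184×10^-3/3.800×10^4)
L = 7.88 in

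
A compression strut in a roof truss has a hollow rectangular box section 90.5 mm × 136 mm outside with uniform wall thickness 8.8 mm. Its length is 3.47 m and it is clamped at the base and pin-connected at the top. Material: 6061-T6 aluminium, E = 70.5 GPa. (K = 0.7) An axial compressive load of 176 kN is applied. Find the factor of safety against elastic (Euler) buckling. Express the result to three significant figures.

n ≈ 3.07

Inner dimensions: h_i = 136 − 2×8.8 = 118.4 mm, b_i = 90.5 − 2×8.8 = 72.90 mm
Weak-axis I_min = (h_o·b_o³ − h_i·b_i³)/12 with b_o = 90.5, b_i = 72.90 mm (shorter outer/inner sides).
I_min = (136×90.5³ − 118.4×72.90³)/12 = 4.578×10^6 mm⁴
I = 4.578×10^6 mm⁴ = 4.578×10^-6 m⁴
Effective length L_e = K·L = 0.7 × 3.47 = 2.429 m
P_cr = π²EI / L_e² = π² × 70.5×10⁹ × 4.578×10^-6 / 2.429² = 5.399×10^5 N
Factor of safety n = P_cr / P = 539.89 / 176 = 3.07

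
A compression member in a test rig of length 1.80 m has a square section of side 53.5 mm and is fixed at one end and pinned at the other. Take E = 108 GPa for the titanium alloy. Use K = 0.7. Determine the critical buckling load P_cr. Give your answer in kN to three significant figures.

I = a⁴/12 = 53.5⁴/12 = 6.827×10^5 mm⁴
I = 6.827×10^5 mm⁴ = 6.827×10^-7 m⁴
Effective length L_e = K·L = 0.7 × 1.80 = 1.260 m
P_cr = π²EI / L_e² = π² × 108×10⁹ × 6.827×10^-7 / 1.260² = 4.584×10^5 N

P_cr ≈ 458 kN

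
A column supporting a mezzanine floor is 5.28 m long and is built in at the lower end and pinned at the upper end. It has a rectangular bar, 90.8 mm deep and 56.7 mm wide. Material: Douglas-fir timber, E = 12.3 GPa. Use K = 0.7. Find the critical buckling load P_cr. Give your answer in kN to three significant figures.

P_cr ≈ 12.3 kN

Buckling occurs about the weak axis: I_min = h·b³/12 with b = 56.7 mm (the shorter side).
I_min = 90.8×56.7³/12 = 1.379×10^6 mm⁴
I = 1.379×10^6 mm⁴ = 1.379×10^-6 m⁴
Effective length L_e = K·L = 0.7 × 5.28 = 3.696 m
P_cr = π²EI / L_e² = π² × 12.3×10⁹ × 1.379×10^-6 / 3.696² = 1.226×10^4 N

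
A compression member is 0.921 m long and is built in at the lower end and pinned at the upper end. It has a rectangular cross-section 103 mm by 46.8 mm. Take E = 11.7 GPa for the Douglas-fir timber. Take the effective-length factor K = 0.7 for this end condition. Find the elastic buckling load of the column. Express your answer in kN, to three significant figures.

Buckling occurs about the weak axis: I_min = h·b³/12 with b = 46.8 mm (the shorter side).
I_min = 103×46.8³/12 = 8.798×10^5 mm⁴
I = 8.798×10^5 mm⁴ = 8.798×10^-7 m⁴
Effective length L_e = K·L = 0.7 × 0.921 = 0.6447 m
P_cr = π²EI / L_e² = π² × 11.7×10⁹ × 8.798×10^-7 / 0.6447² = 2.444×10^5 N

P_cr ≈ 244 kN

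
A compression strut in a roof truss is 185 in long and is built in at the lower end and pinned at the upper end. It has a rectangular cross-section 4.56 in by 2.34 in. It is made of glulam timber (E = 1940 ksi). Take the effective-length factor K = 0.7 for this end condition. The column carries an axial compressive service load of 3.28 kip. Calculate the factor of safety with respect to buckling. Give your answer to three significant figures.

n ≈ 1.69

Buckling occurs about the weak axis: I_min = h·b³/12 with b = 2.34 in (the shorter side).
I_min = 4.56×2.34³/12 = 4.869 in⁴
Effective length L_e = K·L = 0.7 × 185 = 129.5 in
P_cr = π²EI / L_e² = π² × 1940×10³ × 4.869 / 129.5² = 5.559×10^3 lb
Factor of safety n = P_cr / P = 5.5590 / 3.28 = 1.69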